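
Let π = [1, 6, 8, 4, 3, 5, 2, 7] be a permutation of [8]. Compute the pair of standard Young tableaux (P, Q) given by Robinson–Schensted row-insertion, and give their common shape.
P = [1, 2, 5, 7] / [3, 8] / [4] / [6];  Q = [1, 2, 3, 8] / [4, 6] / [5] / [7];  common shape = (4, 2, 1, 1)

Row-insert the values π_1, π_2, … into P one at a time, bumping the leftmost entry strictly greater than the inserted value down to the next row. The recording tableau Q records, in position (i, j), the step at which that cell was added to P.
  Insert 1 (step 1): P = [1];  Q = [1]
  Insert 6 (step 2): P = [1, 6];  Q = [1, 2]
  Insert 8 (step 3): P = [1, 6, 8];  Q = [1, 2, 3]
  Insert 4 (step 4): P = [1, 4, 8] / [6];  Q = [1, 2, 3] / [4]
  Insert 3 (step 5): P = [1, 3, 8] / [4] / [6];  Q = [1, 2, 3] / [4] / [5]
  Insert 5 (step 6): P = [1, 3, 5] / [4, 8] / [6];  Q = [1, 2, 3] / [4, 6] / [5]
  Insert 2 (step 7): P = [1, 2, 5] / [3, 8] / [4] / [6];  Q = [1, 2, 3] / [4, 6] / [5] / [7]
  Insert 7 (step 8): P = [1, 2, 5, 7] / [3, 8] / [4] / [6];  Q = [1, 2, 3, 8] / [4, 6] / [5] / [7]
Final shape: (4, 2, 1, 1).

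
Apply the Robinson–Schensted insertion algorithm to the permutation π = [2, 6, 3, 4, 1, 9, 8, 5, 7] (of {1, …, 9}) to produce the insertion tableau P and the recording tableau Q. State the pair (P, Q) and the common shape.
P = [1, 3, 4, 5, 7] / [2, 8] / [6, 9];  Q = [1, 2, 4, 6, 9] / [3, 7] / [5, 8];  common shape = (5, 2, 2)

Row-insert the values π_1, π_2, … into P one at a time, bumping the leftmost entry strictly greater than the inserted value down to the next row. The recording tableau Q records, in position (i, j), the step at which that cell was added to P.
  Insert 2 (step 1): P = [2];  Q = [1]
  Insert 6 (step 2): P = [2, 6];  Q = [1, 2]
  Insert 3 (step 3): P = [2, 3] / [6];  Q = [1, 2] / [3]
  Insert 4 (step 4): P = [2, 3, 4] / [6];  Q = [1, 2, 4] / [3]
  Insert 1 (step 5): P = [1, 3, 4] / [2] / [6];  Q = [1, 2, 4] / [3] / [5]
  Insert 9 (step 6): P = [1, 3, 4, 9] / [2] / [6];  Q = [1, 2, 4, 6] / [3] / [5]
  Insert 8 (step 7): P = [1, 3, 4, 8] / [2, 9] / [6];  Q = [1, 2, 4, 6] / [3, 7] / [5]
  Insert 5 (step 8): P = [1, 3, 4, 5] / [2, 8] / [6, 9];  Q = [1, 2, 4, 6] / [3, 7] / [5, 8]
  Insert 7 (step 9): P = [1, 3, 4, 5, 7] / [2, 8] / [6, 9];  Q = [1, 2, 4, 6, 9] / [3, 7] / [5, 8]
Final shape: (5, 2, 2).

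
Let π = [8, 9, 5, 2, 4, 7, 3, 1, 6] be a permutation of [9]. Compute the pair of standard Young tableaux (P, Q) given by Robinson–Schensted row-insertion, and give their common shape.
P = [1, 3, 6] / [2, 7] / [4, 9] / [5] / [8];  Q = [1, 2, 6] / [3, 5] / [4, 9] / [7] / [8];  common shape = (3, 2, 2, 1, 1)

Row-insert the values π_1, π_2, … into P one at a time, bumping the leftmost entry strictly greater than the inserted value down to the next row. The recording tableau Q records, in position (i, j), the step at which that cell was added to P.
  Insert 8 (step 1): P = [8];  Q = [1]
  Insert 9 (step 2): P = [8, 9];  Q = [1, 2]
  Insert 5 (step 3): P = [5, 9] / [8];  Q = [1, 2] / [3]
  Insert 2 (step 4): P = [2, 9] / [5] / [8];  Q = [1, 2] / [3] / [4]
  Insert 4 (step 5): P = [2, 4] / [5, 9] / [8];  Q = [1, 2] / [3, 5] / [4]
  Insert 7 (step 6): P = [2, 4, 7] / [5, 9] / [8];  Q = [1, 2, 6] / [3, 5] / [4]
  Insert 3 (step 7): P = [2, 3, 7] / [4, 9] / [5] / [8];  Q = [1, 2, 6] / [3, 5] / [4] / [7]
  Insert 1 (step 8): P = [1, 3, 7] / [2, 9] / [4] / [5] / [8];  Q = [1, 2, 6] / [3, 5] / [4] / [7] / [8]
  Insert 6 (step 9): P = [1, 3, 6] / [2, 7] / [4, 9] / [5] / [8];  Q = [1, 2, 6] / [3, 5] / [4, 9] / [7] / [8]
Final shape: (3, 2, 2, 1, 1).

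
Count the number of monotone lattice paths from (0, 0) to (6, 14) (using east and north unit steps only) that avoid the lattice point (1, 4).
Number of paths = 23745

Total paths from (0, 0) to (6, 14): C(20, 6) = 38760. Paths through (1, 4): (paths (0, 0) → (1, 4)) × (paths (1, 4) → (6, 14)) = C(5, 1) · C(15, 5) = 5 · 3003 = 15015. Avoidance count = 38760 − 15015 = 23745.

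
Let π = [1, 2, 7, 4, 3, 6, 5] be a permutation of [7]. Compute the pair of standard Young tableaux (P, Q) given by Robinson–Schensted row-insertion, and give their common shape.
P = [1, 2, 3, 5] / [4, 6] / [7];  Q = [1, 2, 3, 6] / [4, 7] / [5];  common shape = (4, 2, 1)

Row-insert the values π_1, π_2, … into P one at a time, bumping the leftmost entry strictly greater than the inserted value down to the next row. The recording tableau Q records, in position (i, j), the step at which that cell was added to P.
  Insert 1 (step 1): P = [1];  Q = [1]
  Insert 2 (step 2): P = [1, 2];  Q = [1, 2]
  Insert 7 (step 3): P = [1, 2, 7];  Q = [1, 2, 3]
  Insert 4 (step 4): P = [1, 2, 4] / [7];  Q = [1, 2, 3] / [4]
  Insert 3 (step 5): P = [1, 2, 3] / [4] / [7];  Q = [1, 2, 3] / [4] / [5]
  Insert 6 (step 6): P = [1, 2, 3, 6] / [4] / [7];  Q = [1, 2, 3, 6] / [4] / [5]
  Insert 5 (step 7): P = [1, 2, 3, 5] / [4, 6] / [7];  Q = [1, 2, 3, 6] / [4, 7] / [5]
Final shape: (4, 2, 1).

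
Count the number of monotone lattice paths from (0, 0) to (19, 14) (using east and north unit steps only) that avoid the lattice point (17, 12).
Number of paths = 507433590

Total paths from (0, 0) to (19, 14): C(33, 19) = 818809200. Paths through (17, 12): (paths (0, 0) → (17, 12)) × (paths (17, 12) → (19, 14)) = C(29, 17) · C(4, 2) = 51895935 · 6 = 311375610. Avoidance count = 818809200 − 311375610 = 507433590.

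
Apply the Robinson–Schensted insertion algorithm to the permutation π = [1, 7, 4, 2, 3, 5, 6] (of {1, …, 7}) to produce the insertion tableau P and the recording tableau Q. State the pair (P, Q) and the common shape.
P = [1, 2, 3, 5, 6] / [4] / [7];  Q = [1, 2, 5, 6, 7] / [3] / [4];  common shape = (5, 1, 1)

Row-insert the values π_1, π_2, … into P one at a time, bumping the leftmost entry strictly greater than the inserted value down to the next row. The recording tableau Q records, in position (i, j), the step at which that cell was added to P.
  Insert 1 (step 1): P = [1];  Q = [1]
  Insert 7 (step 2): P = [1, 7];  Q = [1, 2]
  Insert 4 (step 3): P = [1, 4] / [7];  Q = [1, 2] / [3]
  Insert 2 (step 4): P = [1, 2] / [4] / [7];  Q = [1, 2] / [3] / [4]
  Insert 3 (step 5): P = [1, 2, 3] / [4] / [7];  Q = [1, 2, 5] / [3] / [4]
  Insert 5 (step 6): P = [1, 2, 3, 5] / [4] / [7];  Q = [1, 2, 5, 6] / [3] / [4]
  Insert 6 (step 7): P = [1, 2, 3, 5, 6] / [4] / [7];  Q = [1, 2, 5, 6, 7] / [3] / [4]
Final shape: (5, 1, 1).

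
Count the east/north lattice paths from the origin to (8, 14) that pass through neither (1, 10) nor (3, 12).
Number of paths = 307971

Inclusion–exclusion. Total paths: C(22, 8) = 319770. Through P₁: C(11, 1)·C(11, 7) = 3630. Through P₂: C(15, 3)·C(7, 5) = 9555. Since P₁ is strictly southwest of P₂, a monotone path through both must visit P₁ then P₂; paths through both = C(11, 1)·C(4, 2)·C(7, 5) = 1386. Avoid both = 319770 − 3630 − 9555 + 1386 = 307971.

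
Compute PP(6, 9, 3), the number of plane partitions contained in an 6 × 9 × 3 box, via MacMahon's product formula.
PP(6, 9, 3) = 2530768240

Evaluate the triple product over i = 1..6, j = 1..9, k = 1..3. The factors are (2/1) · (3/2) · (4/3) · (3/2) · (4/3) · (5/4) · (4/3) · (5/4) · … (162 factors total). The numerators and denominators telescope so the product is an integer; carrying out the multiplication exactly gives PP(6, 9, 3) = 2530768240.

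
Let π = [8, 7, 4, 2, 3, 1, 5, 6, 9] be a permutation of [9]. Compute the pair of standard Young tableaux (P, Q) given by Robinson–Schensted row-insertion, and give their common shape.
P = [1, 3, 5, 6, 9] / [2] / [4] / [7] / [8];  Q = [1, 5, 7, 8, 9] / [2] / [3] / [4] / [6];  common shape = (5, 1, 1, 1, 1)

Row-insert the values π_1, π_2, … into P one at a time, bumping the leftmost entry strictly greater than the inserted value down to the next row. The recording tableau Q records, in position (i, j), the step at which that cell was added to P.
  Insert 8 (step 1): P = [8];  Q = [1]
  Insert 7 (step 2): P = [7] / [8];  Q = [1] / [2]
  Insert 4 (step 3): P = [4] / [7] / [8];  Q = [1] / [2] / [3]
  Insert 2 (step 4): P = [2] / [4] / [7] / [8];  Q = [1] / [2] / [3] / [4]
  Insert 3 (step 5): P = [2, 3] / [4] / [7] / [8];  Q = [1, 5] / [2] / [3] / [4]
  Insert 1 (step 6): P = [1, 3] / [2] / [4] / [7] / [8];  Q = [1, 5] / [2] / [3] / [4] / [6]
  Insert 5 (step 7): P = [1, 3, 5] / [2] / [4] / [7] / [8];  Q = [1, 5, 7] / [2] / [3] / [4] / [6]
  Insert 6 (step 8): P = [1, 3, 5, 6] / [2] / [4] / [7] / [8];  Q = [1, 5, 7, 8] / [2] / [3] / [4] / [6]
  Insert 9 (step 9): P = [1, 3, 5, 6, 9] / [2] / [4] / [7] / [8];  Q = [1, 5, 7, 8, 9] / [2] / [3] / [4] / [6]
Final shape: (5, 1, 1, 1, 1).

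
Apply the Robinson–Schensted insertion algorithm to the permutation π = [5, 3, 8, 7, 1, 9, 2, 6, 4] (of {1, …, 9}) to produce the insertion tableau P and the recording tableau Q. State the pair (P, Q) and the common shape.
P = [1, 2, 4] / [3, 6, 9] / [5, 7] / [8];  Q = [1, 3, 6] / [2, 4, 8] / [5, 7] / [9];  common shape = (3, 3, 2, 1)

Row-insert the values π_1, π_2, … into P one at a time, bumping the leftmost entry strictly greater than the inserted value down to the next row. The recording tableau Q records, in position (i, j), the step at which that cell was added to P.
  Insert 5 (step 1): P = [5];  Q = [1]
  Insert 3 (step 2): P = [3] / [5];  Q = [1] / [2]
  Insert 8 (step 3): P = [3, 8] / [5];  Q = [1, 3] / [2]
  Insert 7 (step 4): P = [3, 7] / [5, 8];  Q = [1, 3] / [2, 4]
  Insert 1 (step 5): P = [1, 7] / [3, 8] / [5];  Q = [1, 3] / [2, 4] / [5]
  Insert 9 (step 6): P = [1, 7, 9] / [3, 8] / [5];  Q = [1, 3, 6] / [2, 4] / [5]
  Insert 2 (step 7): P = [1, 2, 9] / [3, 7] / [5, 8];  Q = [1, 3, 6] / [2, 4] / [5, 7]
  Insert 6 (step 8): P = [1, 2, 6] / [3, 7, 9] / [5, 8];  Q = [1, 3, 6] / [2, 4, 8] / [5, 7]
  Insert 4 (step 9): P = [1, 2, 4] / [3, 6, 9] / [5, 7] / [8];  Q = [1, 3, 6] / [2, 4, 8] / [5, 7] / [9]
Final shape: (3, 3, 2, 1).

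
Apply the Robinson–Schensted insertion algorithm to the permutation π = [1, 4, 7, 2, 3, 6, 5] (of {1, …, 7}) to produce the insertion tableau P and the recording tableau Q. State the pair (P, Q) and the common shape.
P = [1, 2, 3, 5] / [4, 6] / [7];  Q = [1, 2, 3, 6] / [4, 5] / [7];  common shape = (4, 2, 1)

Row-insert the values π_1, π_2, … into P one at a time, bumping the leftmost entry strictly greater than the inserted value down to the next row. The recording tableau Q records, in position (i, j), the step at which that cell was added to P.
  Insert 1 (step 1): P = [1];  Q = [1]
  Insert 4 (step 2): P = [1, 4];  Q = [1, 2]
  Insert 7 (step 3): P = [1, 4, 7];  Q = [1, 2, 3]
  Insert 2 (step 4): P = [1, 2, 7] / [4];  Q = [1, 2, 3] / [4]
  Insert 3 (step 5): P = [1, 2, 3] / [4, 7];  Q = [1, 2, 3] / [4, 5]
  Insert 6 (step 6): P = [1, 2, 3, 6] / [4, 7];  Q = [1, 2, 3, 6] / [4, 5]
  Insert 5 (step 7): P = [1, 2, 3, 5] / [4, 6] / [7];  Q = [1, 2, 3, 6] / [4, 5] / [7]
Final shape: (4, 2, 1).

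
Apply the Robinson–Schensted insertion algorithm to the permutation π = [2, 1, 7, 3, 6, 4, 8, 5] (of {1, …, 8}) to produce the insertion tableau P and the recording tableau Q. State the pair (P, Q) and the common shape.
P = [1, 3, 4, 5] / [2, 6, 8] / [7];  Q = [1, 3, 5, 7] / [2, 4, 8] / [6];  common shape = (4, 3, 1)

Row-insert the values π_1, π_2, … into P one at a time, bumping the leftmost entry strictly greater than the inserted value down to the next row. The recording tableau Q records, in position (i, j), the step at which that cell was added to P.
  Insert 2 (step 1): P = [2];  Q = [1]
  Insert 1 (step 2): P = [1] / [2];  Q = [1] / [2]
  Insert 7 (step 3): P = [1, 7] / [2];  Q = [1, 3] / [2]
  Insert 3 (step 4): P = [1, 3] / [2, 7];  Q = [1, 3] / [2, 4]
  Insert 6 (step 5): P = [1, 3, 6] / [2, 7];  Q = [1, 3, 5] / [2, 4]
  Insert 4 (step 6): P = [1, 3, 4] / [2, 6] / [7];  Q = [1, 3, 5] / [2, 4] / [6]
  Insert 8 (step 7): P = [1, 3, 4, 8] / [2, 6] / [7];  Q = [1, 3, 5, 7] / [2, 4] / [6]
  Insert 5 (step 8): P = [1, 3, 4, 5] / [2, 6, 8] / [7];  Q = [1, 3, 5, 7] / [2, 4, 8] / [6]
Final shape: (4, 3, 1).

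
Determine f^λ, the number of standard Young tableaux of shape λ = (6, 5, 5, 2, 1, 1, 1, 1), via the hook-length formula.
# SYT of shape (6, 5, 5, 2, 1, 1, 1, 1) = 1316173320

Hook-length formula: f^λ = n! / Π hook(c), product over all cells c of the Young diagram. For λ = (6, 5, 5, 2, 1, 1, 1, 1), n = 22 boxes. Hook lengths by row (left-to-right, top-to-bottom): [13, 8, 6, 5, 4, 1]; [11, 6, 4, 3, 2]; [10, 5, 3, 2, 1]; [6, 1]; [4]; [3]; [2]; [1]. Product of hooks = 853991424000. So f^λ = 22! / 853991424000 = 1124000727777607680000 / 853991424000 = 1316173320.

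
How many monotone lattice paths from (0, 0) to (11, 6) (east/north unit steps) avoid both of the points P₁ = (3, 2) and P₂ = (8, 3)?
Number of paths = 5326

Inclusion–exclusion. Total paths: C(17, 11) = 12376. Through P₁: C(5, 3)·C(12, 8) = 4950. Through P₂: C(11, 8)·C(6, 3) = 3300. Since P₁ is strictly southwest of P₂, a monotone path through both must visit P₁ then P₂; paths through both = C(5, 3)·C(6, 5)·C(6, 3) = 1200. Avoid both = 12376 − 4950 − 3300 + 1200 = 5326.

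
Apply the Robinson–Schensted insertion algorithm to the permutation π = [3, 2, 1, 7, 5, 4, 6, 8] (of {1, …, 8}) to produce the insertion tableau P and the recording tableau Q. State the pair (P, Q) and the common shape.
P = [1, 4, 6, 8] / [2, 5] / [3, 7];  Q = [1, 4, 7, 8] / [2, 5] / [3, 6];  common shape = (4, 2, 2)

Row-insert the values π_1, π_2, … into P one at a time, bumping the leftmost entry strictly greater than the inserted value down to the next row. The recording tableau Q records, in position (i, j), the step at which that cell was added to P.
  Insert 3 (step 1): P = [3];  Q = [1]
  Insert 2 (step 2): P = [2] / [3];  Q = [1] / [2]
  Insert 1 (step 3): P = [1] / [2] / [3];  Q = [1] / [2] / [3]
  Insert 7 (step 4): P = [1, 7] / [2] / [3];  Q = [1, 4] / [2] / [3]
  Insert 5 (step 5): P = [1, 5] / [2, 7] / [3];  Q = [1, 4] / [2, 5] / [3]
  Insert 4 (step 6): P = [1, 4] / [2, 5] / [3, 7];  Q = [1, 4] / [2, 5] / [3, 6]
  Insert 6 (step 7): P = [1, 4, 6] / [2, 5] / [3, 7];  Q = [1, 4, 7] / [2, 5] / [3, 6]
  Insert 8 (step 8): P = [1, 4, 6, 8] / [2, 5] / [3, 7];  Q = [1, 4, 7, 8] / [2, 5] / [3, 6]
Final shape: (4, 2, 2).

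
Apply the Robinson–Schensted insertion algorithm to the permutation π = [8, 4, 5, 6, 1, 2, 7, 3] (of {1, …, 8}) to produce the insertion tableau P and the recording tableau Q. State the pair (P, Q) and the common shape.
P = [1, 2, 3, 7] / [4, 5, 6] / [8];  Q = [1, 3, 4, 7] / [2, 6, 8] / [5];  common shape = (4, 3, 1)

Row-insert the values π_1, π_2, … into P one at a time, bumping the leftmost entry strictly greater than the inserted value down to the next row. The recording tableau Q records, in position (i, j), the step at which that cell was added to P.
  Insert 8 (step 1): P = [8];  Q = [1]
  Insert 4 (step 2): P = [4] / [8];  Q = [1] / [2]
  Insert 5 (step 3): P = [4, 5] / [8];  Q = [1, 3] / [2]
  Insert 6 (step 4): P = [4, 5, 6] / [8];  Q = [1, 3, 4] / [2]
  Insert 1 (step 5): P = [1, 5, 6] / [4] / [8];  Q = [1, 3, 4] / [2] / [5]
  Insert 2 (step 6): P = [1, 2, 6] / [4, 5] / [8];  Q = [1, 3, 4] / [2, 6] / [5]
  Insert 7 (step 7): P = [1, 2, 6, 7] / [4, 5] / [8];  Q = [1, 3, 4, 7] / [2, 6] / [5]
  Insert 3 (step 8): P = [1, 2, 3, 7] / [4, 5, 6] / [8];  Q = [1, 3, 4, 7] / [2, 6, 8] / [5]
Final shape: (4, 3, 1).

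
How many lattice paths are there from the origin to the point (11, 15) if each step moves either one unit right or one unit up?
Number of paths = 7726160

A monotone lattice path from (0, 0) to (11, 15) consists of 11 east steps and 15 north steps in some order, so it is determined by which 11 of the 26 steps are east. The count is C(26, 11) = 7726160.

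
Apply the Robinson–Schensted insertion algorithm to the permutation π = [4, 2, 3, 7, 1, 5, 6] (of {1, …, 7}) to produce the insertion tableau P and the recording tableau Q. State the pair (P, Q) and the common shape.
P = [1, 3, 5, 6] / [2, 7] / [4];  Q = [1, 3, 4, 7] / [2, 6] / [5];  common shape = (4, 2, 1)

Row-insert the values π_1, π_2, … into P one at a time, bumping the leftmost entry strictly greater than the inserted value down to the next row. The recording tableau Q records, in position (i, j), the step at which that cell was added to P.
  Insert 4 (step 1): P = [4];  Q = [1]
  Insert 2 (step 2): P = [2] / [4];  Q = [1] / [2]
  Insert 3 (step 3): P = [2, 3] / [4];  Q = [1, 3] / [2]
  Insert 7 (step 4): P = [2, 3, 7] / [4];  Q = [1, 3, 4] / [2]
  Insert 1 (step 5): P = [1, 3, 7] / [2] / [4];  Q = [1, 3, 4] / [2] / [5]
  Insert 5 (step 6): P = [1, 3, 5] / [2, 7] / [4];  Q = [1, 3, 4] / [2, 6] / [5]
  Insert 6 (step 7): P = [1, 3, 5, 6] / [2, 7] / [4];  Q = [1, 3, 4, 7] / [2, 6] / [5]
Final shape: (4, 2, 1).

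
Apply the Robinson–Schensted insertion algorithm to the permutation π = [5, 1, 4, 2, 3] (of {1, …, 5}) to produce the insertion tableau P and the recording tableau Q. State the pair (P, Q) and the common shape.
P = [1, 2, 3] / [4] / [5];  Q = [1, 3, 5] / [2] / [4];  common shape = (3, 1, 1)

Row-insert the values π_1, π_2, … into P one at a time, bumping the leftmost entry strictly greater than the inserted value down to the next row. The recording tableau Q records, in position (i, j), the step at which that cell was added to P.
  Insert 5 (step 1): P = [5];  Q = [1]
  Insert 1 (step 2): P = [1] / [5];  Q = [1] / [2]
  Insert 4 (step 3): P = [1, 4] / [5];  Q = [1, 3] / [2]
  Insert 2 (step 4): P = [1, 2] / [4] / [5];  Q = [1, 3] / [2] / [4]
  Insert 3 (step 5): P = [1, 2, 3] / [4] / [5];  Q = [1, 3, 5] / [2] / [4]
Final shape: (3, 1, 1).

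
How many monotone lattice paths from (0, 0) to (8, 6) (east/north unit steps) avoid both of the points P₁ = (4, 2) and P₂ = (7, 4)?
Number of paths = 1413

Inclusion–exclusion. Total paths: C(14, 8) = 3003. Through P₁: C(6, 4)·C(8, 4) = 1050. Through P₂: C(11, 7)·C(3, 1) = 990. Since P₁ is strictly southwest of P₂, a monotone path through both must visit P₁ then P₂; paths through both = C(6, 4)·C(5, 3)·C(3, 1) = 450. Avoid both = 3003 − 1050 − 990 + 450 = 1413.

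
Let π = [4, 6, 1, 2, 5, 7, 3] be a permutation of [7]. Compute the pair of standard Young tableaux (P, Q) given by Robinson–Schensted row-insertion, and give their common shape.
P = [1, 2, 3, 7] / [4, 5] / [6];  Q = [1, 2, 5, 6] / [3, 4] / [7];  common shape = (4, 2, 1)

Row-insert the values π_1, π_2, … into P one at a time, bumping the leftmost entry strictly greater than the inserted value down to the next row. The recording tableau Q records, in position (i, j), the step at which that cell was added to P.
  Insert 4 (step 1): P = [4];  Q = [1]
  Insert 6 (step 2): P = [4, 6];  Q = [1, 2]
  Insert 1 (step 3): P = [1, 6] / [4];  Q = [1, 2] / [3]
  Insert 2 (step 4): P = [1, 2] / [4, 6];  Q = [1, 2] / [3, 4]
  Insert 5 (step 5): P = [1, 2, 5] / [4, 6];  Q = [1, 2, 5] / [3, 4]
  Insert 7 (step 6): P = [1, 2, 5, 7] / [4, 6];  Q = [1, 2, 5, 6] / [3, 4]
  Insert 3 (step 7): P = [1, 2, 3, 7] / [4, 5] / [6];  Q = [1, 2, 5, 6] / [3, 4] / [7]
Final shape: (4, 2, 1).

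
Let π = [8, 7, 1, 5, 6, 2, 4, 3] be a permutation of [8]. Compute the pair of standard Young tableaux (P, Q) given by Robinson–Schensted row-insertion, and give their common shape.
P = [1, 2, 3] / [4, 6] / [5] / [7] / [8];  Q = [1, 4, 5] / [2, 7] / [3] / [6] / [8];  common shape = (3, 2, 1, 1, 1)

Row-insert the values π_1, π_2, … into P one at a time, bumping the leftmost entry strictly greater than the inserted value down to the next row. The recording tableau Q records, in position (i, j), the step at which that cell was added to P.
  Insert 8 (step 1): P = [8];  Q = [1]
  Insert 7 (step 2): P = [7] / [8];  Q = [1] / [2]
  Insert 1 (step 3): P = [1] / [7] / [8];  Q = [1] / [2] / [3]
  Insert 5 (step 4): P = [1, 5] / [7] / [8];  Q = [1, 4] / [2] / [3]
  Insert 6 (step 5): P = [1, 5, 6] / [7] / [8];  Q = [1, 4, 5] / [2] / [3]
  Insert 2 (step 6): P = [1, 2, 6] / [5] / [7] / [8];  Q = [1, 4, 5] / [2] / [3] / [6]
  Insert 4 (step 7): P = [1, 2, 4] / [5, 6] / [7] / [8];  Q = [1, 4, 5] / [2, 7] / [3] / [6]
  Insert 3 (step 8): P = [1, 2, 3] / [4, 6] / [5] / [7] / [8];  Q = [1, 4, 5] / [2, 7] / [3] / [6] / [8]
Final shape: (3, 2, 1, 1, 1).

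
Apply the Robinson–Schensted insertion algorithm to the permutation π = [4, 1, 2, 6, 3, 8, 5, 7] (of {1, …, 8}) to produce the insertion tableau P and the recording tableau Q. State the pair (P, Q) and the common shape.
P = [1, 2, 3, 5, 7] / [4, 6, 8];  Q = [1, 3, 4, 6, 8] / [2, 5, 7];  common shape = (5, 3)

Row-insert the values π_1, π_2, … into P one at a time, bumping the leftmost entry strictly greater than the inserted value down to the next row. The recording tableau Q records, in position (i, j), the step at which that cell was added to P.
  Insert 4 (step 1): P = [4];  Q = [1]
  Insert 1 (step 2): P = [1] / [4];  Q = [1] / [2]
  Insert 2 (step 3): P = [1, 2] / [4];  Q = [1, 3] / [2]
  Insert 6 (step 4): P = [1, 2, 6] / [4];  Q = [1, 3, 4] / [2]
  Insert 3 (step 5): P = [1, 2, 3] / [4, 6];  Q = [1, 3, 4] / [2, 5]
  Insert 8 (step 6): P = [1, 2, 3, 8] / [4, 6];  Q = [1, 3, 4, 6] / [2, 5]
  Insert 5 (step 7): P = [1, 2, 3, 5] / [4, 6, 8];  Q = [1, 3, 4, 6] / [2, 5, 7]
  Insert 7 (step 8): P = [1, 2, 3, 5, 7] / [4, 6, 8];  Q = [1, 3, 4, 6, 8] / [2, 5, 7]
Final shape: (5, 3).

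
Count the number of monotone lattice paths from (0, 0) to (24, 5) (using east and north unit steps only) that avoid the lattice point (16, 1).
Number of paths = 110340

Total paths from (0, 0) to (24, 5): C(29, 24) = 118755. Paths through (16, 1): (paths (0, 0) → (16, 1)) × (paths (16, 1) → (24, 5)) = C(17, 16) · C(12, 8) = 17 · 495 = 8415. Avoidance count = 118755 − 8415 = 110340.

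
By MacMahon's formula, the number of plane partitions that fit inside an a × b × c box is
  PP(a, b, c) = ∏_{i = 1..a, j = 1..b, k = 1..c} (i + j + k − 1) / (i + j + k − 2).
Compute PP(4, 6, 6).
PP(4, 6, 6) = 1447482465

Evaluate the triple product over i = 1..4, j = 1..6, k = 1..6. The factors are (2/1) · (3/2) · (4/3) · (5/4) · (6/5) · (7/6) · (3/2) · (4/3) · … (144 factors total). The numerators and denominators telescope so the product is an integer; carrying out the multiplication exactly gives PP(4, 6, 6) = 1447482465.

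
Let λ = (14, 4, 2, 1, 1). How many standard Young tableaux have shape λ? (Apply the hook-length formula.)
# SYT of shape (14, 4, 2, 1, 1) = 16414860

Hook-length formula: f^λ = n! / Π hook(c), product over all cells c of the Young diagram. For λ = (14, 4, 2, 1, 1), n = 22 boxes. Hook lengths by row (left-to-right, top-to-bottom): [18, 15, 13, 12, 10, 9, 8, 7, 6, 5, 4, 3, 2, 1]; [7, 4, 2, 1]; [4, 1]; [2]; [1]. Product of hooks = 68474585088000. So f^λ = 22! / 68474585088000 = 1124000727777607680000 / 68474585088000 = 16414860.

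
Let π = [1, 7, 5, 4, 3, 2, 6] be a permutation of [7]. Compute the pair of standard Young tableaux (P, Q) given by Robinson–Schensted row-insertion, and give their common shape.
P = [1, 2, 6] / [3] / [4] / [5] / [7];  Q = [1, 2, 7] / [3] / [4] / [5] / [6];  common shape = (3, 1, 1, 1, 1)

Row-insert the values π_1, π_2, … into P one at a time, bumping the leftmost entry strictly greater than the inserted value down to the next row. The recording tableau Q records, in position (i, j), the step at which that cell was added to P.
  Insert 1 (step 1): P = [1];  Q = [1]
  Insert 7 (step 2): P = [1, 7];  Q = [1, 2]
  Insert 5 (step 3): P = [1, 5] / [7];  Q = [1, 2] / [3]
  Insert 4 (step 4): P = [1, 4] / [5] / [7];  Q = [1, 2] / [3] / [4]
  Insert 3 (step 5): P = [1, 3] / [4] / [5] / [7];  Q = [1, 2] / [3] / [4] / [5]
  Insert 2 (step 6): P = [1, 2] / [3] / [4] / [5] / [7];  Q = [1, 2] / [3] / [4] / [5] / [6]
  Insert 6 (step 7): P = [1, 2, 6] / [3] / [4] / [5] / [7];  Q = [1, 2, 7] / [3] / [4] / [5] / [6]
Final shape: (3, 1, 1, 1, 1).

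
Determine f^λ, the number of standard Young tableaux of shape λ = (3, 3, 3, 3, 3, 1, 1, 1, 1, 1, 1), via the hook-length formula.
# SYT of shape (3, 3, 3, 3, 3, 1, 1, 1, 1, 1, 1) = 5317872

Hook-length formula: f^λ = n! / Π hook(c), product over all cells c of the Young diagram. For λ = (3, 3, 3, 3, 3, 1, 1, 1, 1, 1, 1), n = 21 boxes. Hook lengths by row (left-to-right, top-to-bottom): [13, 6, 5]; [12, 5, 4]; [11, 4, 3]; [10, 3, 2]; [9, 2, 1]; [6]; [5]; [4]; [3]; [2]; [1]. Product of hooks = 9607403520000. So f^λ = 21! / 9607403520000 = 51090942171709440000 / 9607403520000 = 5317872.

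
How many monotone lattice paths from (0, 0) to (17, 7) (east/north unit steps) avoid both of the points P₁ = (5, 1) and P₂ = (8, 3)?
Number of paths = 159645

Inclusion–exclusion. Total paths: C(24, 17) = 346104. Through P₁: C(6, 5)·C(18, 12) = 111384. Through P₂: C(11, 8)·C(13, 9) = 117975. Since P₁ is strictly southwest of P₂, a monotone path through both must visit P₁ then P₂; paths through both = C(6, 5)·C(5, 3)·C(13, 9) = 42900. Avoid both = 346104 − 111384 − 117975 + 42900 = 159645.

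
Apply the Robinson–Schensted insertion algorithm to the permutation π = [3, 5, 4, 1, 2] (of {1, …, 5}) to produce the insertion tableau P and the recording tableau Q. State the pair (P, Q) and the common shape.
P = [1, 2] / [3, 4] / [5];  Q = [1, 2] / [3, 5] / [4];  common shape = (2, 2, 1)

Row-insert the values π_1, π_2, … into P one at a time, bumping the leftmost entry strictly greater than the inserted value down to the next row. The recording tableau Q records, in position (i, j), the step at which that cell was added to P.
  Insert 3 (step 1): P = [3];  Q = [1]
  Insert 5 (step 2): P = [3, 5];  Q = [1, 2]
  Insert 4 (step 3): P = [3, 4] / [5];  Q = [1, 2] / [3]
  Insert 1 (step 4): P = [1, 4] / [3] / [5];  Q = [1, 2] / [3] / [4]
  Insert 2 (step 5): P = [1, 2] / [3, 4] / [5];  Q = [1, 2] / [3, 5] / [4]
Final shape: (2, 2, 1).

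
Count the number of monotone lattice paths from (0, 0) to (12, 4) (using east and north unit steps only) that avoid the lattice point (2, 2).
Number of paths = 1424

Total paths from (0, 0) to (12, 4): C(16, 12) = 1820. Paths through (2, 2): (paths (0, 0) → (2, 2)) × (paths (2, 2) → (12, 4)) = C(4, 2) · C(12, 10) = 6 · 66 = 396. Avoidance count = 1820 − 396 = 1424.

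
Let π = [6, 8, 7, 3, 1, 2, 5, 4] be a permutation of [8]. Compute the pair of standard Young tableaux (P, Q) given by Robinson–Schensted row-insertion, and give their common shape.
P = [1, 2, 4] / [3, 5] / [6, 7] / [8];  Q = [1, 2, 7] / [3, 6] / [4, 8] / [5];  common shape = (3, 2, 2, 1)

Row-insert the values π_1, π_2, … into P one at a time, bumping the leftmost entry strictly greater than the inserted value down to the next row. The recording tableau Q records, in position (i, j), the step at which that cell was added to P.
  Insert 6 (step 1): P = [6];  Q = [1]
  Insert 8 (step 2): P = [6, 8];  Q = [1, 2]
  Insert 7 (step 3): P = [6, 7] / [8];  Q = [1, 2] / [3]
  Insert 3 (step 4): P = [3, 7] / [6] / [8];  Q = [1, 2] / [3] / [4]
  Insert 1 (step 5): P = [1, 7] / [3] / [6] / [8];  Q = [1, 2] / [3] / [4] / [5]
  Insert 2 (step 6): P = [1, 2] / [3, 7] / [6] / [8];  Q = [1, 2] / [3, 6] / [4] / [5]
  Insert 5 (step 7): P = [1, 2, 5] / [3, 7] / [6] / [8];  Q = [1, 2, 7] / [3, 6] / [4] / [5]
  Insert 4 (step 8): P = [1, 2, 4] / [3, 5] / [6, 7] / [8];  Q = [1, 2, 7] / [3, 6] / [4, 8] / [5]
Final shape: (3, 2, 2, 1).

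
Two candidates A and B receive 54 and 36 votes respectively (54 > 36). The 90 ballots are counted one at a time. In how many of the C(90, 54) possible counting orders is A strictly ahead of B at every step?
Strict-lead orderings = 3460290934255916316653724

Total orderings of the 90 votes with 54 for A: C(90, 54) = 17301454671279581583268620. By the Bertrand ballot formula (Cycle Lemma / reflection principle), the number of orderings in which A is strictly ahead of B throughout is (p − q)/(p + q) · C(p + q, p) = (54 − 36)/(54 + 36) · 17301454671279581583268620 = 3460290934255916316653724.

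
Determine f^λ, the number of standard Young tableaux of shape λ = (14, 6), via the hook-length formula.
# SYT of shape (14, 6) = 23256

Hook-length formula: f^λ = n! / Π hook(c), product over all cells c of the Young diagram. For λ = (14, 6), n = 20 boxes. Hook lengths by row (left-to-right, top-to-bottom): [15, 14, 13, 12, 11, 10, 8, 7, 6, 5, 4, 3, 2, 1]; [6, 5, 4, 3, 2, 1]. Product of hooks = 104613949440000. So f^λ = 20! / 104613949440000 = 2432902008176640000 / 104613949440000 = 23256.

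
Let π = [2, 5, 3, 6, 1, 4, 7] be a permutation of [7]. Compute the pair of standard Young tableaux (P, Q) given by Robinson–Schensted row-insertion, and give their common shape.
P = [1, 3, 4, 7] / [2, 6] / [5];  Q = [1, 2, 4, 7] / [3, 6] / [5];  common shape = (4, 2, 1)

Row-insert the values π_1, π_2, … into P one at a time, bumping the leftmost entry strictly greater than the inserted value down to the next row. The recording tableau Q records, in position (i, j), the step at which that cell was added to P.
  Insert 2 (step 1): P = [2];  Q = [1]
  Insert 5 (step 2): P = [2, 5];  Q = [1, 2]
  Insert 3 (step 3): P = [2, 3] / [5];  Q = [1, 2] / [3]
  Insert 6 (step 4): P = [2, 3, 6] / [5];  Q = [1, 2, 4] / [3]
  Insert 1 (step 5): P = [1, 3, 6] / [2] / [5];  Q = [1, 2, 4] / [3] / [5]
  Insert 4 (step 6): P = [1, 3, 4] / [2, 6] / [5];  Q = [1, 2, 4] / [3, 6] / [5]
  Insert 7 (step 7): P = [1, 3, 4, 7] / [2, 6] / [5];  Q = [1, 2, 4, 7] / [3, 6] / [5]
Final shape: (4, 2, 1).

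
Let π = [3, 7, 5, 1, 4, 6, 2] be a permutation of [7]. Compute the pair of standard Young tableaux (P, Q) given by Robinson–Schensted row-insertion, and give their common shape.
P = [1, 2, 6] / [3, 4] / [5] / [7];  Q = [1, 2, 6] / [3, 5] / [4] / [7];  common shape = (3, 2, 1, 1)

Row-insert the values π_1, π_2, … into P one at a time, bumping the leftmost entry strictly greater than the inserted value down to the next row. The recording tableau Q records, in position (i, j), the step at which that cell was added to P.
  Insert 3 (step 1): P = [3];  Q = [1]
  Insert 7 (step 2): P = [3, 7];  Q = [1, 2]
  Insert 5 (step 3): P = [3, 5] / [7];  Q = [1, 2] / [3]
  Insert 1 (step 4): P = [1, 5] / [3] / [7];  Q = [1, 2] / [3] / [4]
  Insert 4 (step 5): P = [1, 4] / [3, 5] / [7];  Q = [1, 2] / [3, 5] / [4]
  Insert 6 (step 6): P = [1, 4, 6] / [3, 5] / [7];  Q = [1, 2, 6] / [3, 5] / [4]
  Insert 2 (step 7): P = [1, 2, 6] / [3, 4] / [5] / [7];  Q = [1, 2, 6] / [3, 5] / [4] / [7]
Final shape: (3, 2, 1, 1).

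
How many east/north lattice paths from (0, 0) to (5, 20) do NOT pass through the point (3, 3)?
Number of paths = 49710

Total paths from (0, 0) to (5, 20): C(25, 5) = 53130. Paths through (3, 3): (paths (0, 0) → (3, 3)) × (paths (3, 3) → (5, 20)) = C(6, 3) · C(19, 2) = 20 · 171 = 3420. Avoidance count = 53130 − 3420 = 49710.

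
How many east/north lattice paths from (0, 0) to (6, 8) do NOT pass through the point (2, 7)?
Number of paths = 2823

Total paths from (0, 0) to (6, 8): C(14, 6) = 3003. Paths through (2, 7): (paths (0, 0) → (2, 7)) × (paths (2, 7) → (6, 8)) = C(9, 2) · C(5, 4) = 36 · 5 = 180. Avoidance count = 3003 − 180 = 2823.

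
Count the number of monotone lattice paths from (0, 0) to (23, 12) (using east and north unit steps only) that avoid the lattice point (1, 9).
Number of paths = 834428800

Total paths from (0, 0) to (23, 12): C(35, 23) = 834451800. Paths through (1, 9): (paths (0, 0) → (1, 9)) × (paths (1, 9) → (23, 12)) = C(10, 1) · C(25, 22) = 10 · 2300 = 23000. Avoidance count = 834451800 − 23000 = 834428800.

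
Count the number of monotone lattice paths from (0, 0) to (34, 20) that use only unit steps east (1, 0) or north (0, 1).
Number of paths = 321387366339585

A monotone lattice path from (0, 0) to (34, 20) consists of 34 east steps and 20 north steps in some order, so it is determined by which 34 of the 54 steps are east. The count is C(54, 34) = 321387366339585.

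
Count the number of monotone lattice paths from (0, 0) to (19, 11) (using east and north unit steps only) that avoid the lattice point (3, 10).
Number of paths = 54622438

Total paths from (0, 0) to (19, 11): C(30, 19) = 54627300. Paths through (3, 10): (paths (0, 0) → (3, 10)) × (paths (3, 10) → (19, 11)) = C(13, 3) · C(17, 16) = 286 · 17 = 4862. Avoidance count = 54627300 − 4862 = 54622438.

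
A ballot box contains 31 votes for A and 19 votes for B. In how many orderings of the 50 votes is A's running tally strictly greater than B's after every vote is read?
Strict-lead orderings = 7297426411968

Total orderings of the 50 votes with 31 for A: C(50, 31) = 30405943383200. By the Bertrand ballot formula (Cycle Lemma / reflection principle), the number of orderings in which A is strictly ahead of B throughout is (p − q)/(p + q) · C(p + q, p) = (31 − 19)/(31 + 19) · 30405943383200 = 7297426411968.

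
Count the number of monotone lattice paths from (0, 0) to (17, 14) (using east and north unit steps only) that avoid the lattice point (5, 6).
Number of paths = 206984385

Total paths from (0, 0) to (17, 14): C(31, 17) = 265182525. Paths through (5, 6): (paths (0, 0) → (5, 6)) × (paths (5, 6) → (17, 14)) = C(11, 5) · C(20, 12) = 462 · 125970 = 58198140. Avoidance count = 265182525 − 58198140 = 206984385.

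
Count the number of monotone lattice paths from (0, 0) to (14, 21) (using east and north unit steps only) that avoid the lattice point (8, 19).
Number of paths = 2257797300

Total paths from (0, 0) to (14, 21): C(35, 14) = 2319959400. Paths through (8, 19): (paths (0, 0) → (8, 19)) × (paths (8, 19) → (14, 21)) = C(27, 8) · C(8, 6) = 2220075 · 28 = 62162100. Avoidance count = 2319959400 − 62162100 = 2257797300.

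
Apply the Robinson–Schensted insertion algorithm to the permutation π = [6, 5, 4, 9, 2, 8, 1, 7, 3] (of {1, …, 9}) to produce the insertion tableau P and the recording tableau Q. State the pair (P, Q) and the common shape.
P = [1, 3] / [2, 7] / [4, 8] / [5, 9] / [6];  Q = [1, 4] / [2, 6] / [3, 8] / [5, 9] / [7];  common shape = (2, 2, 2, 2, 1)

Row-insert the values π_1, π_2, … into P one at a time, bumping the leftmost entry strictly greater than the inserted value down to the next row. The recording tableau Q records, in position (i, j), the step at which that cell was added to P.
  Insert 6 (step 1): P = [6];  Q = [1]
  Insert 5 (step 2): P = [5] / [6];  Q = [1] / [2]
  Insert 4 (step 3): P = [4] / [5] / [6];  Q = [1] / [2] / [3]
  Insert 9 (step 4): P = [4, 9] / [5] / [6];  Q = [1, 4] / [2] / [3]
  Insert 2 (step 5): P = [2, 9] / [4] / [5] / [6];  Q = [1, 4] / [2] / [3] / [5]
  Insert 8 (step 6): P = [2, 8] / [4, 9] / [5] / [6];  Q = [1, 4] / [2, 6] / [3] / [5]
  Insert 1 (step 7): P = [1, 8] / [2, 9] / [4] / [5] / [6];  Q = [1, 4] / [2, 6] / [3] / [5] / [7]
  Insert 7 (step 8): P = [1, 7] / [2, 8] / [4, 9] / [5] / [6];  Q = [1, 4] / [2, 6] / [3, 8] / [5] / [7]
  Insert 3 (step 9): P = [1, 3] / [2, 7] / [4, 8] / [5, 9] / [6];  Q = [1, 4] / [2, 6] / [3, 8] / [5, 9] / [7]
Final shape: (2, 2, 2, 2, 1).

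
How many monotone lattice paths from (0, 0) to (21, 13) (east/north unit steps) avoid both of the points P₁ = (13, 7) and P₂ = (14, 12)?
Number of paths = 621650560

Inclusion–exclusion. Total paths: C(34, 21) = 927983760. Through P₁: C(20, 13)·C(14, 8) = 232792560. Through P₂: C(26, 14)·C(8, 7) = 77261600. Since P₁ is strictly southwest of P₂, a monotone path through both must visit P₁ then P₂; paths through both = C(20, 13)·C(6, 1)·C(8, 7) = 3720960. Avoid both = 927983760 − 232792560 − 77261600 + 3720960 = 621650560.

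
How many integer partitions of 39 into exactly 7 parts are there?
p(39, 7 parts) = 2400

Partitions of n into exactly k parts are in bijection with partitions of n − k into at most k parts (subtract 1 from each part). So p(39, exactly 7) = p(32, parts ≤ 7). Computing via the recurrence p(m, j) = p(m, j−1) + p(m−j, j) gives 2400.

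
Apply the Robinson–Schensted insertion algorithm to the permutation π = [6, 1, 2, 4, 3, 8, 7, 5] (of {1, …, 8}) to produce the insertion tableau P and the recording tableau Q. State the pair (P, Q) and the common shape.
P = [1, 2, 3, 5] / [4, 7] / [6, 8];  Q = [1, 3, 4, 6] / [2, 7] / [5, 8];  common shape = (4, 2, 2)

Row-insert the values π_1, π_2, … into P one at a time, bumping the leftmost entry strictly greater than the inserted value down to the next row. The recording tableau Q records, in position (i, j), the step at which that cell was added to P.
  Insert 6 (step 1): P = [6];  Q = [1]
  Insert 1 (step 2): P = [1] / [6];  Q = [1] / [2]
  Insert 2 (step 3): P = [1, 2] / [6];  Q = [1, 3] / [2]
  Insert 4 (step 4): P = [1, 2, 4] / [6];  Q = [1, 3, 4] / [2]
  Insert 3 (step 5): P = [1, 2, 3] / [4] / [6];  Q = [1, 3, 4] / [2] / [5]
  Insert 8 (step 6): P = [1, 2, 3, 8] / [4] / [6];  Q = [1, 3, 4, 6] / [2] / [5]
  Insert 7 (step 7): P = [1, 2, 3, 7] / [4, 8] / [6];  Q = [1, 3, 4, 6] / [2, 7] / [5]
  Insert 5 (step 8): P = [1, 2, 3, 5] / [4, 7] / [6, 8];  Q = [1, 3, 4, 6] / [2, 7] / [5, 8]
Final shape: (4, 2, 2).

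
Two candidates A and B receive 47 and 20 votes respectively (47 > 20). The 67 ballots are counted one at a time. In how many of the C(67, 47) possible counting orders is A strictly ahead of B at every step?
Strict-lead orderings = 23358544941972240

Total orderings of the 67 votes with 47 for A: C(67, 47) = 57963796707857040. By the Bertrand ballot formula (Cycle Lemma / reflection principle), the number of orderings in which A is strictly ahead of B throughout is (p − q)/(p + q) · C(p + q, p) = (47 − 20)/(47 + 20) · 57963796707857040 = 23358544941972240.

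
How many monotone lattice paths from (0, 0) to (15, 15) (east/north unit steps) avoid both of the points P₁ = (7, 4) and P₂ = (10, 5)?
Number of paths = 125121411

Inclusion–exclusion. Total paths: C(30, 15) = 155117520. Through P₁: C(11, 7)·C(19, 8) = 24942060. Through P₂: C(15, 10)·C(15, 5) = 9018009. Since P₁ is strictly southwest of P₂, a monotone path through both must visit P₁ then P₂; paths through both = C(11, 7)·C(4, 3)·C(15, 5) = 3963960. Avoid both = 155117520 − 24942060 − 9018009 + 3963960 = 125121411.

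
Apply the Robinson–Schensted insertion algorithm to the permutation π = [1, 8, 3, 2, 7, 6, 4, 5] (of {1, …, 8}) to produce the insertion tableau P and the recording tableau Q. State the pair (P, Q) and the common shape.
P = [1, 2, 4, 5] / [3, 6] / [7] / [8];  Q = [1, 2, 5, 8] / [3, 6] / [4] / [7];  common shape = (4, 2, 1, 1)

Row-insert the values π_1, π_2, … into P one at a time, bumping the leftmost entry strictly greater than the inserted value down to the next row. The recording tableau Q records, in position (i, j), the step at which that cell was added to P.
  Insert 1 (step 1): P = [1];  Q = [1]
  Insert 8 (step 2): P = [1, 8];  Q = [1, 2]
  Insert 3 (step 3): P = [1, 3] / [8];  Q = [1, 2] / [3]
  Insert 2 (step 4): P = [1, 2] / [3] / [8];  Q = [1, 2] / [3] / [4]
  Insert 7 (step 5): P = [1, 2, 7] / [3] / [8];  Q = [1, 2, 5] / [3] / [4]
  Insert 6 (step 6): P = [1, 2, 6] / [3, 7] / [8];  Q = [1, 2, 5] / [3, 6] / [4]
  Insert 4 (step 7): P = [1, 2, 4] / [3, 6] / [7] / [8];  Q = [1, 2, 5] / [3, 6] / [4] / [7]
  Insert 5 (step 8): P = [1, 2, 4, 5] / [3, 6] / [7] / [8];  Q = [1, 2, 5, 8] / [3, 6] / [4] / [7]
Final shape: (4, 2, 1, 1).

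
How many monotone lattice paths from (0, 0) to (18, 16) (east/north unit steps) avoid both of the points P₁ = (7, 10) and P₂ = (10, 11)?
Number of paths = 1609445794

Inclusion–exclusion. Total paths: C(34, 18) = 2203961430. Through P₁: C(17, 7)·C(17, 11) = 240688448. Through P₂: C(21, 10)·C(13, 8) = 453945492. Since P₁ is strictly southwest of P₂, a monotone path through both must visit P₁ then P₂; paths through both = C(17, 7)·C(4, 3)·C(13, 8) = 100118304. Avoid both = 2203961430 − 240688448 − 453945492 + 100118304 = 1609445794.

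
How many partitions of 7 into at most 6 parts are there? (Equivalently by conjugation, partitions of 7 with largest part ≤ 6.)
p(7, parts ≤ 6) = 14

Partitions of 7 with all parts ≤ 6: 6+1, 5+2, 5+1+1, 4+3, 4+2+1, 4+1+1+1, 3+3+1, 3+2+2, 3+2+1+1, 3+1+1+1+1, 2+2+2+1, 2+2+1+1+1, 2+1+1+1+1+1, 1+1+1+1+1+1+1. Count = 14.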